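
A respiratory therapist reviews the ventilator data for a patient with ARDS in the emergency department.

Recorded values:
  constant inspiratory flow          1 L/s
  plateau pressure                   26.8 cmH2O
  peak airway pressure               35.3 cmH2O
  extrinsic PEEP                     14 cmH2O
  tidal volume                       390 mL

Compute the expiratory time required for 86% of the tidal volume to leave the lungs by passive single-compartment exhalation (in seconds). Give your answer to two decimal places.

0.51

R = (PIP − Pplat)/V̇ = (35.3 − 26.8) / 1 = 8.5/1 = 8.5 cmH2O·s/L.
C = Vt/(Pplat − PEEP) = 390.0 / (26.8 − 14) = 390.0/12.8 = 30.469 mL/cmH2O.
τ = R × C = 8.5 × 0.03047 L/cmH2O = 0.259 s.
t = −τ·ln(1 − 0.86) = −0.259·ln(0.14) = 0.5092 s.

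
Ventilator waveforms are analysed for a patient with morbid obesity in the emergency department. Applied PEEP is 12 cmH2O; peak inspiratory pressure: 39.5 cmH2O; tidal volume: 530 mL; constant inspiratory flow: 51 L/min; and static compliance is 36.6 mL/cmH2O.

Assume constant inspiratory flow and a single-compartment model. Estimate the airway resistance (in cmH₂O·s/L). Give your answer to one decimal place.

Flow: 51 L/min ÷ 60 = 0.85 L/s.
Equation of motion (constant flow): PIP = Vt/C + R·V̇ + PEEP.
R·V̇ = PIP − Vt/C − PEEP = 39.5 − 530/36.6 − 12 = 39.5 − 14.481 − 12 = 13.019 cmH2O.
R = 13.019 / 0.85 = 15.316 cmH2O·s/L.

15.3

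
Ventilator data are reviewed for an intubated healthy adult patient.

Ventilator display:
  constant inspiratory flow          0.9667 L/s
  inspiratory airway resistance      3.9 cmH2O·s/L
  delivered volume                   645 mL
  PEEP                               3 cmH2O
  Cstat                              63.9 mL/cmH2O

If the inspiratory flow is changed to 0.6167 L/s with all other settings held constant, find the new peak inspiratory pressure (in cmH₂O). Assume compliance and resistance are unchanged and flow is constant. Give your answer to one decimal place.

PIP = Vt/C + R·V̇ + PEEP (constant-flow equation of motion).
Only the resistive term changes: ΔPIP = R × ΔV̇ = 3.9 × (0.6167 − 0.9667) = 3.9 × -0.35 = -1.365 cmH2O.
Original PIP = 645/63.9 + 3.9×0.9667 + 3 = 16.864 cmH2O; new PIP = 16.864 + (-1.365) = 15.499 cmH2O.

15.5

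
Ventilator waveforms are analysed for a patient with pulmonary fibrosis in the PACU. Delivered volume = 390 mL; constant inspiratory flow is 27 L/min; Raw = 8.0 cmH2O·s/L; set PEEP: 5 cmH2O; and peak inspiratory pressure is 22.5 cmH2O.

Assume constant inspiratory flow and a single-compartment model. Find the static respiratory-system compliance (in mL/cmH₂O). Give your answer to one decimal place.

Flow: 27 L/min ÷ 60 = 0.45 L/s.
Equation of motion (constant flow): PIP = Vt/C + R·V̇ + PEEP.
Vt/C = PIP − R·V̇ − PEEP = 22.5 − 8.0×0.45 − 5 = 22.5 − 3.6 − 5 = 13.9 cmH2O.
C = Vt / 13.9 = 390 / 13.9 = 28.058 mL/cmH2O.

28.1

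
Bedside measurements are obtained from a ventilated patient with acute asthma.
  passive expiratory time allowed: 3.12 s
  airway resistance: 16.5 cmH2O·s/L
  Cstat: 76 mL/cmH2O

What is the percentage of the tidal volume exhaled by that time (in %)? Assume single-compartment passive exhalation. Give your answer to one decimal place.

91.7

τ = R × C = 16.5 × 76 mL/cmH2O = 16.5 × 0.076 L/cmH2O = 1.254 s.
Passive exhalation: V(t)/V₀ = e^(−t/τ) = e^(−3.12/1.254) = 0.08307.
Fraction exhaled = 1 − 0.08307 = 0.9169 → 91.69%.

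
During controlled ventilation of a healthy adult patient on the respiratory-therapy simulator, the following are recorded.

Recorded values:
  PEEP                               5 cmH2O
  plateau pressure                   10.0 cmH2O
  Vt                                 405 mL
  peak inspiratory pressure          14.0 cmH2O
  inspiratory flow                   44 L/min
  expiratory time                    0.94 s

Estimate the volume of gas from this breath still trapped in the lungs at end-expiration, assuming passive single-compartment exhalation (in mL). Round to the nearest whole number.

48

Flow: 44 L/min ÷ 60 = 0.7333 L/s.
R = (PIP − Pplat)/V̇ = (14.0 − 10.0) / 0.7333 = 4.0/0.7333 = 5.455 cmH2O·s/L.
C = Vt/(Pplat − PEEP) = 405.0 / (10.0 − 5) = 405.0/5.0 = 81.0 mL/cmH2O.
τ = R × C = 5.455 × 0.081 L/cmH2O = 0.4419 s.
Fraction remaining = e^(−Te/τ) = e^(−0.94/0.4419) = 0.1192.
Trapped volume = 405.0 × 0.1192 = 48.276 mL.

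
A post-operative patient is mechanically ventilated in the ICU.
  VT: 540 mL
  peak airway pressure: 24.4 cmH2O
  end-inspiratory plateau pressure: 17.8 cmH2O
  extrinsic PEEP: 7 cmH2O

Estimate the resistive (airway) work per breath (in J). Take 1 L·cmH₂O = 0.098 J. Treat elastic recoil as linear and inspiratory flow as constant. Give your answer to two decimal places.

With constant inspiratory flow the resistive pressure is constant at PIP − Pplat = 24.4 − 17.8 = 6.6 cmH2O, so resistive work = 6.6 × 0.540 = 3.564 L·cmH2O.
× 0.098 J/(L·cmH2O) → 0.3493 J.

0.35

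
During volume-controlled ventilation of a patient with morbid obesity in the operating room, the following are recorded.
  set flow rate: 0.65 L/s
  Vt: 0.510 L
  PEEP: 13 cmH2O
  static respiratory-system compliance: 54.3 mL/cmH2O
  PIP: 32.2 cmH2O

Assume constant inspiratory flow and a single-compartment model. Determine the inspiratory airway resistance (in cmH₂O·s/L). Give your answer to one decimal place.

15.1

Equation of motion (constant flow): PIP = Vt/C + R·V̇ + PEEP.
R·V̇ = PIP − Vt/C − PEEP = 32.2 − 510/54.3 − 13 = 32.2 − 9.392 − 13 = 9.808 cmH2O.
R = 9.808 / 0.65 = 15.089 cmH2O·s/L.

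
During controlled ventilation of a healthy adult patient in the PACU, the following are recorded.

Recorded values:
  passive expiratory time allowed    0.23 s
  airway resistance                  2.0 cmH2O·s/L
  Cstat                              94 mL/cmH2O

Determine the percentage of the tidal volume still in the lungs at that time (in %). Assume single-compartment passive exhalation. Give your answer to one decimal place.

29.4

τ = R × C = 2.0 × 94 mL/cmH2O = 2.0 × 0.094 L/cmH2O = 0.188 s.
Passive exhalation: V(t)/V₀ = e^(−t/τ) = e^(−0.23/0.188) = 0.2942.
Fraction remaining = 0.2942 → 29.42%.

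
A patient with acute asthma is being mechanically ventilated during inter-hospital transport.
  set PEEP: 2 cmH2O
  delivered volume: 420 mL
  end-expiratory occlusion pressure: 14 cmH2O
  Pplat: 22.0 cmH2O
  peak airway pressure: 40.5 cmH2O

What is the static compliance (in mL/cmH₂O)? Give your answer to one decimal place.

52.5

End-expiratory occlusion gives total PEEP = 14 cmH2O (intrinsic PEEP = 14 − 2 = 12). Use total PEEP for the elastic gradient.
Cstat = Vt / (Pplat − PEEPtotal) = 420 / (22.0 − 14) = 420 / 8.0 = 52.5 mL/cmH2O.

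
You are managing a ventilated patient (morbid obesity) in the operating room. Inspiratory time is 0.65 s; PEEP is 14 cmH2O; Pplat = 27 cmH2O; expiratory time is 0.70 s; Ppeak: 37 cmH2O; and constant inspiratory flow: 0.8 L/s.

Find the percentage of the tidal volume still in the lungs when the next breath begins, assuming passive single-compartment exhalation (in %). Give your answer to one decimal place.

Vt = flow × Ti = 0.8 L/s × 0.65 s × 1000 mL/L = 520.0 mL.
R = (PIP − Pplat)/V̇ = (37 − 27) / 0.8 = 10.0/0.8 = 12.5 cmH2O·s/L.
C = Vt/(Pplat − PEEP) = 520.0 / (27 − 14) = 520.0/13.0 = 40.0 mL/cmH2O.
τ = R × C = 12.5 × 0.04 L/cmH2O = 0.5 s.
Fraction remaining at end-expiration = e^(−Te/τ) = e^(−0.70/0.5) = 0.2466 → 24.66%.

24.7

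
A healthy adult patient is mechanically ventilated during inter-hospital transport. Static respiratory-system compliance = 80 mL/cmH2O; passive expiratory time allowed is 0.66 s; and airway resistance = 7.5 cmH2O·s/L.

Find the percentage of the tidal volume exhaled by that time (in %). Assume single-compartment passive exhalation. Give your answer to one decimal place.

τ = R × C = 7.5 × 80 mL/cmH2O = 7.5 × 0.080 L/cmH2O = 0.6 s.
Passive exhalation: V(t)/V₀ = e^(−t/τ) = e^(−0.66/0.6) = 0.3329.
Fraction exhaled = 1 − 0.3329 = 0.6671 → 66.71%.

66.7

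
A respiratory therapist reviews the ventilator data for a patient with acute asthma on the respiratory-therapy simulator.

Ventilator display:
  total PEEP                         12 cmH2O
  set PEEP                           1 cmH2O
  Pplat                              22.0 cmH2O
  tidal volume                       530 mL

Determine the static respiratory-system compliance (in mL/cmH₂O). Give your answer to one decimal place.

53.0

End-expiratory occlusion gives total PEEP = 12 cmH2O (intrinsic PEEP = 12 − 1 = 11). Use total PEEP for the elastic gradient.
Cstat = Vt / (Pplat − PEEPtotal) = 530 / (22.0 − 12) = 530 / 10.0 = 53.0 mL/cmH2O.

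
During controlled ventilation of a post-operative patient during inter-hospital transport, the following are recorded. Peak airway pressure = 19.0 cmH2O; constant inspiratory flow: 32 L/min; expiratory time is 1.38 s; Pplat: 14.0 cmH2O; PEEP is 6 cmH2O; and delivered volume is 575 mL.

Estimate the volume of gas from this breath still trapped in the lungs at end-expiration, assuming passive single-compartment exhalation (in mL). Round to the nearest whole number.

74

Flow: 32 L/min ÷ 60 = 0.5333 L/s.
R = (PIP − Pplat)/V̇ = (19.0 − 14.0) / 0.5333 = 5.0/0.5333 = 9.376 cmH2O·s/L.
C = Vt/(Pplat − PEEP) = 575.0 / (14.0 − 6) = 575.0/8.0 = 71.875 mL/cmH2O.
τ = R × C = 9.376 × 0.07188 L/cmH2O = 0.6739 s.
Fraction remaining = e^(−Te/τ) = e^(−1.38/0.6739) = 0.129.
Trapped volume = 575.0 × 0.129 = 74.175 mL.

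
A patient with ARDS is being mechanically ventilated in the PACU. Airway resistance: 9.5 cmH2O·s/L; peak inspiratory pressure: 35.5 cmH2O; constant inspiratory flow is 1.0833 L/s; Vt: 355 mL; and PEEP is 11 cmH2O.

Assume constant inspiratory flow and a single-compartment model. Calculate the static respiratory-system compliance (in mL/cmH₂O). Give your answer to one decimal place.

25.0

Equation of motion (constant flow): PIP = Vt/C + R·V̇ + PEEP.
Vt/C = PIP − R·V̇ − PEEP = 35.5 − 9.5×1.0833 − 11 = 35.5 − 10.291 − 11 = 14.209 cmH2O.
C = Vt / 14.209 = 355 / 14.209 = 24.984 mL/cmH2O.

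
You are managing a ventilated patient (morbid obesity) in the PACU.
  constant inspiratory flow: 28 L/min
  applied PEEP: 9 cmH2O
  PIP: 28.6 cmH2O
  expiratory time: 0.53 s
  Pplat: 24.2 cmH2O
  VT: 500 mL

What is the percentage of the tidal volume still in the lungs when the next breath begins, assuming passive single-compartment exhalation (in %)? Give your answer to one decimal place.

Flow: 28 L/min ÷ 60 = 0.4667 L/s.
R = (PIP − Pplat)/V̇ = (28.6 − 24.2) / 0.4667 = 4.4/0.4667 = 9.428 cmH2O·s/L.
C = Vt/(Pplat − PEEP) = 500.0 / (24.2 − 9) = 500.0/15.2 = 32.895 mL/cmH2O.
τ = R × C = 9.428 × 0.0329 L/cmH2O = 0.3102 s.
Fraction remaining at end-expiration = e^(−Te/τ) = e^(−0.53/0.3102) = 0.1811 → 18.11%.

18.1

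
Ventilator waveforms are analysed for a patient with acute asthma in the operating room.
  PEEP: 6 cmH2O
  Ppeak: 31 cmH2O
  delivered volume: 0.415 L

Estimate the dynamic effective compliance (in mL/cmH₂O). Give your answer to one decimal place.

16.6

Dynamic compliance = Vt / (PIP − PEEP) = 415 / (31 − 6) = 415 / 25.0 = 16.6 mL/cmH2O.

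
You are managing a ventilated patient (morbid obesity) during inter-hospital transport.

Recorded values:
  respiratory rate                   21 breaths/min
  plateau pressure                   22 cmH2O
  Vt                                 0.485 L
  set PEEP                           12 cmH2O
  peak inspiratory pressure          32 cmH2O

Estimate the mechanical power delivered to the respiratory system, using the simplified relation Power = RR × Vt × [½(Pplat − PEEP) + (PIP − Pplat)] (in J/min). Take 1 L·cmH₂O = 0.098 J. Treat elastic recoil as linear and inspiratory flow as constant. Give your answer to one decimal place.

15.0

Per-breath work = Vt × [½(Pplat−PEEP) + (PIP−Pplat)] = 0.485 × [0.5×10.0 + 10.0] = 0.485 × 15.0 = 7.275 L·cmH2O.
Power = 21 × 7.275 = 152.78 L·cmH2O/min.
× 0.098 J/(L·cmH2O) → 14.972 J/min.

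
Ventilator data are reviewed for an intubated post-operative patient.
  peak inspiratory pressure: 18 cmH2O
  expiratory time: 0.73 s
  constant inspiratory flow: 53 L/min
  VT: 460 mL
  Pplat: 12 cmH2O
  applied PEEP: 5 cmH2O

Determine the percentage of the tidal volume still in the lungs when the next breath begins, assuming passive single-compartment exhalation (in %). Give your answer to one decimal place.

19.5

Flow: 53 L/min ÷ 60 = 0.8833 L/s.
R = (PIP − Pplat)/V̇ = (18 − 12) / 0.8833 = 6.0/0.8833 = 6.793 cmH2O·s/L.
C = Vt/(Pplat − PEEP) = 460.0 / (12 − 5) = 460.0/7.0 = 65.714 mL/cmH2O.
τ = R × C = 6.793 × 0.06571 L/cmH2O = 0.4464 s.
Fraction remaining at end-expiration = e^(−Te/τ) = e^(−0.73/0.4464) = 0.1949 → 19.49%.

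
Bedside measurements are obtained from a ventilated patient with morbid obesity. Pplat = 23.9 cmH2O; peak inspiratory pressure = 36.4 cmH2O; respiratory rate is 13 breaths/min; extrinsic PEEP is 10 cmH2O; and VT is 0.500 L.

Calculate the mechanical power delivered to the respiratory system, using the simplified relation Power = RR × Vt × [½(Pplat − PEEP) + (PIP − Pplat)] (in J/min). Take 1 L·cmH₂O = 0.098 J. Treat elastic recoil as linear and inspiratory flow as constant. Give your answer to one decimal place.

12.4

Per-breath work = Vt × [½(Pplat−PEEP) + (PIP−Pplat)] = 0.500 × [0.5×13.9 + 12.5] = 0.500 × 19.45 = 9.725 L·cmH2O.
Power = 13 × 9.725 = 126.43 L·cmH2O/min.
× 0.098 J/(L·cmH2O) → 12.39 J/min.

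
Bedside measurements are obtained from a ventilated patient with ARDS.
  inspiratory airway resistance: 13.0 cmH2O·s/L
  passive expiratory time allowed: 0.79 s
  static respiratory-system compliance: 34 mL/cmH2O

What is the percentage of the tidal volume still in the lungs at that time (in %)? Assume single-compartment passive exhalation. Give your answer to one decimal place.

16.7

τ = R × C = 13.0 × 34 mL/cmH2O = 13.0 × 0.034 L/cmH2O = 0.442 s.
Passive exhalation: V(t)/V₀ = e^(−t/τ) = e^(−0.79/0.442) = 0.1674.
Fraction remaining = 0.1674 → 16.74%.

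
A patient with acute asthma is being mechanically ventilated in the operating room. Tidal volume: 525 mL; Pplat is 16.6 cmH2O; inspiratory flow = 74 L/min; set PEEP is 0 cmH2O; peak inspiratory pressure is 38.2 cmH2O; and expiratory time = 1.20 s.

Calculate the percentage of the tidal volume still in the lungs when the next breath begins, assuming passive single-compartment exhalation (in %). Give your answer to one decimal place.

Flow: 74 L/min ÷ 60 = 1.2333 L/s.
R = (PIP − Pplat)/V̇ = (38.2 − 16.6) / 1.2333 = 21.6/1.2333 = 17.514 cmH2O·s/L.
C = Vt/(Pplat − PEEP) = 525.0 / (16.6 − 0) = 525.0/16.6 = 31.627 mL/cmH2O.
τ = R × C = 17.514 × 0.03163 L/cmH2O = 0.554 s.
Fraction remaining at end-expiration = e^(−Te/τ) = e^(−1.20/0.554) = 0.1146 → 11.46%.

11.5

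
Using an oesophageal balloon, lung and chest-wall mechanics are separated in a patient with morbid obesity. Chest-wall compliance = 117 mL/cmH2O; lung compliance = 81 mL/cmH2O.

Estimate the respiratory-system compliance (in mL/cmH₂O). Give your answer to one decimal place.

47.9

Lung and chest wall are elastances in series: 1/Crs = 1/CL + 1/Ccw.
1/Crs = 1/81 + 1/117 = 0.02089.
Crs = 47.87 mL/cmH2O.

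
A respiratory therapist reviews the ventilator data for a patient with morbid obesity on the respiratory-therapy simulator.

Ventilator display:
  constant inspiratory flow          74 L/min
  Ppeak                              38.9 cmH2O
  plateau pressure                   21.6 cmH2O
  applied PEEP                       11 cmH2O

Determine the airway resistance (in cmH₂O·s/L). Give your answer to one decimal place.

Flow: 74 L/min ÷ 60 = 1.2333 L/s.
Raw = (PIP − Pplat) / flow = (38.9 − 21.6) / 1.2333 = 17.3 / 1.2333 = 14.027 cmH2O·s/L.

14.0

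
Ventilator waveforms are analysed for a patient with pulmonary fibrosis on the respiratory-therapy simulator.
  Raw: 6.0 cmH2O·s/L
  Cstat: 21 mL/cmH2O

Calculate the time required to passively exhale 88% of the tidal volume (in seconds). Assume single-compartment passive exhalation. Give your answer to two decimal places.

0.27

τ = R × C = 6.0 × 21 mL/cmH2O = 6.0 × 0.021 L/cmH2O = 0.126 s.
Exhaled fraction f = 1 − e^(−t/τ) → t = −τ·ln(1 − f) = −0.126·ln(0.12) = 0.2672 s.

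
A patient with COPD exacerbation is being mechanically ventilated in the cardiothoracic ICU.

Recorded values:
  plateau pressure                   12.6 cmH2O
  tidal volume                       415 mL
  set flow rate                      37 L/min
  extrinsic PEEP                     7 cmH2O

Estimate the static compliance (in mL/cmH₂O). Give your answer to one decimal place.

74.1

Cstat = Vt / (Pplat − PEEP) = 415 / (12.6 − 7) = 415 / 5.6 = 74.107 mL/cmH2O.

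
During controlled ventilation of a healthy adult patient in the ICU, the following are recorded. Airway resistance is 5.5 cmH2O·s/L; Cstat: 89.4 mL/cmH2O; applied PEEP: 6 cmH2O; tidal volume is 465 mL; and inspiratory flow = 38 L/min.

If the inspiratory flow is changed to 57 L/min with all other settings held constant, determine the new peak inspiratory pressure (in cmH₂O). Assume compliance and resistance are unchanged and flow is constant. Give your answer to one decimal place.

Flow: 38 L/min ÷ 60 = 0.6333 L/s.
New flow: 57 L/min ÷ 60 = 0.95 L/s.
PIP = Vt/C + R·V̇ + PEEP (constant-flow equation of motion).
Only the resistive term changes: ΔPIP = R × ΔV̇ = 5.5 × (0.95 − 0.6333) = 5.5 × 0.3167 = 1.742 cmH2O.
Original PIP = 465/89.4 + 5.5×0.6333 + 6 = 14.684 cmH2O; new PIP = 14.684 + (1.742) = 16.426 cmH2O.

16.4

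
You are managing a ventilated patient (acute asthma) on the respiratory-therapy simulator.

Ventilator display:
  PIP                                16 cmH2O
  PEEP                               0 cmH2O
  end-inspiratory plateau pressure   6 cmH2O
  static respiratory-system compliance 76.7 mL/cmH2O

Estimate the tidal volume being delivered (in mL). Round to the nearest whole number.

460

Vt = Cstat × (Pplat − PEEP) = 76.7 × (6 − 0) = 76.7 × 6.0 = 460.2 mL.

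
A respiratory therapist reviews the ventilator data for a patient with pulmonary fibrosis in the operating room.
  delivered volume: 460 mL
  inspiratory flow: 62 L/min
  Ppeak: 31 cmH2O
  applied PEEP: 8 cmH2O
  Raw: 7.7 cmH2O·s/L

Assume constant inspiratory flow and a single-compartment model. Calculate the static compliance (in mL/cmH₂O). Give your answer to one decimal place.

30.6

Flow: 62 L/min ÷ 60 = 1.0333 L/s.
Equation of motion (constant flow): PIP = Vt/C + R·V̇ + PEEP.
Vt/C = PIP − R·V̇ − PEEP = 31 − 7.7×1.0333 − 8 = 31 − 7.956 − 8 = 15.044 cmH2O.
C = Vt / 15.044 = 460 / 15.044 = 30.577 mL/cmH2O.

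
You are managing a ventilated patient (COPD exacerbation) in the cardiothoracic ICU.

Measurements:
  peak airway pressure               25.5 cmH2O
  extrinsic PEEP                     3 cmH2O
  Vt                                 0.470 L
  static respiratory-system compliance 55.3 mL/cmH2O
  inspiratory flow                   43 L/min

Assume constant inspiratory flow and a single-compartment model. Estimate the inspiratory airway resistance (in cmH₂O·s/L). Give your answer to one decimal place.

Flow: 43 L/min ÷ 60 = 0.7167 L/s.
Equation of motion (constant flow): PIP = Vt/C + R·V̇ + PEEP.
R·V̇ = PIP − Vt/C − PEEP = 25.5 − 470/55.3 − 3 = 25.5 − 8.499 − 3 = 14.001 cmH2O.
R = 14.001 / 0.7167 = 19.535 cmH2O·s/L.

19.5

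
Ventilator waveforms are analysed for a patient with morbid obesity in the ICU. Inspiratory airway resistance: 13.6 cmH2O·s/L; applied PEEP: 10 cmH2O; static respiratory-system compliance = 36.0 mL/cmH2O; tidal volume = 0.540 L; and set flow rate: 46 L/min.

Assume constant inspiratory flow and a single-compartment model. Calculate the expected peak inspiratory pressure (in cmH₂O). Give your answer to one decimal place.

35.4

Flow: 46 L/min ÷ 60 = 0.7667 L/s.
Equation of motion (constant flow): PIP = Vt/C + R·V̇ + PEEP.
PIP = 540/36.0 + 13.6×0.7667 + 10 = 15.0 + 10.427 + 10 = 35.427 cmH2O.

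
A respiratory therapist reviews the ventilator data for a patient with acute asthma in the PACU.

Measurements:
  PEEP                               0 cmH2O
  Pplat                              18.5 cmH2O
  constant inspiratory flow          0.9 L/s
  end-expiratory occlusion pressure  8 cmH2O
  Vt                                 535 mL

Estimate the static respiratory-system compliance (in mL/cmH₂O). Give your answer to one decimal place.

End-expiratory occlusion gives total PEEP = 8 cmH2O (intrinsic PEEP = 8 − 0 = 8). Use total PEEP for the elastic gradient.
Cstat = Vt / (Pplat − PEEPtotal) = 535 / (18.5 − 8) = 535 / 10.5 = 50.952 mL/cmH2O.

51.0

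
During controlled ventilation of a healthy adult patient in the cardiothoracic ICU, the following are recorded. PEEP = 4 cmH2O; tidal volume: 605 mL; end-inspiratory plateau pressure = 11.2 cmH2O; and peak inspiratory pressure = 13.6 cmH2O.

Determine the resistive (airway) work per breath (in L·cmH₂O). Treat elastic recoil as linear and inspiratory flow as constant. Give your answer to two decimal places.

With constant inspiratory flow the resistive pressure is constant at PIP − Pplat = 13.6 − 11.2 = 2.4 cmH2O, so resistive work = 2.4 × 0.605 = 1.452 L·cmH2O.

1.45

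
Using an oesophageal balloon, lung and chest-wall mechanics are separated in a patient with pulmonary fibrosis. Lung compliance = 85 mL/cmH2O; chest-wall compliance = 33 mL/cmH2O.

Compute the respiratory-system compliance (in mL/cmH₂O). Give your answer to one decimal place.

Lung and chest wall are elastances in series: 1/Crs = 1/CL + 1/Ccw.
1/Crs = 1/85 + 1/33 = 0.04207.
Crs = 23.77 mL/cmH2O.

23.8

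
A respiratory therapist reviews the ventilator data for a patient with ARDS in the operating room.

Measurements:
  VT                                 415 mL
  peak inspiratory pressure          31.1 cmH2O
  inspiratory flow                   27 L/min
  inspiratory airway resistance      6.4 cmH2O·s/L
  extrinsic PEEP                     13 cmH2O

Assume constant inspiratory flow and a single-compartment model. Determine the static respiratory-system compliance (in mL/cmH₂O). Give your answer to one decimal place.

Flow: 27 L/min ÷ 60 = 0.45 L/s.
Equation of motion (constant flow): PIP = Vt/C + R·V̇ + PEEP.
Vt/C = PIP − R·V̇ − PEEP = 31.1 − 6.4×0.45 − 13 = 31.1 − 2.88 − 13 = 15.22 cmH2O.
C = Vt / 15.22 = 415 / 15.22 = 27.267 mL/cmH2O.

27.3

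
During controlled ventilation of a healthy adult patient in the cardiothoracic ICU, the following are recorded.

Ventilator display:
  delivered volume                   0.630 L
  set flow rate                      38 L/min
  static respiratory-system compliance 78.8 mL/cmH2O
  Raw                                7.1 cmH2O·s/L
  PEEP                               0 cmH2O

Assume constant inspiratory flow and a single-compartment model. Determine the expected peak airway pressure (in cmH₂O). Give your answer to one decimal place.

Flow: 38 L/min ÷ 60 = 0.6333 L/s.
Equation of motion (constant flow): PIP = Vt/C + R·V̇ + PEEP.
PIP = 630/78.8 + 7.1×0.6333 + 0 = 7.995 + 4.496 + 0 = 12.491 cmH2O.

12.5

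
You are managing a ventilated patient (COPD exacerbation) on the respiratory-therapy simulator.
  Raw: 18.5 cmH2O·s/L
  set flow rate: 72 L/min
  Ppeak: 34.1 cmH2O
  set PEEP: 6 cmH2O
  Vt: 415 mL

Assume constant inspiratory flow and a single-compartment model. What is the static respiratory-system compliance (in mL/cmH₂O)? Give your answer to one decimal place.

70.3

Flow: 72 L/min ÷ 60 = 1.2 L/s.
Equation of motion (constant flow): PIP = Vt/C + R·V̇ + PEEP.
Vt/C = PIP − R·V̇ − PEEP = 34.1 − 18.5×1.2 − 6 = 34.1 − 22.2 − 6 = 5.9 cmH2O.
C = Vt / 5.9 = 415 / 5.9 = 70.339 mL/cmH2O.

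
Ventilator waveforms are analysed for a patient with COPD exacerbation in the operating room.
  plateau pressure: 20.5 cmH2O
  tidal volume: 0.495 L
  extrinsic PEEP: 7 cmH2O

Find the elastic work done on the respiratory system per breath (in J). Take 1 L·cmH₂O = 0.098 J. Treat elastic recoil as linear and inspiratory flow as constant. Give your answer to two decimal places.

0.33

Elastic work ≈ ½ × (Pplat − PEEP) × Vt = 0.5 × (20.5 − 7) × 0.495 L = 0.5 × 13.5 × 0.495 = 3.341 L·cmH2O.
× 0.098 J/(L·cmH2O) → 0.3274 J.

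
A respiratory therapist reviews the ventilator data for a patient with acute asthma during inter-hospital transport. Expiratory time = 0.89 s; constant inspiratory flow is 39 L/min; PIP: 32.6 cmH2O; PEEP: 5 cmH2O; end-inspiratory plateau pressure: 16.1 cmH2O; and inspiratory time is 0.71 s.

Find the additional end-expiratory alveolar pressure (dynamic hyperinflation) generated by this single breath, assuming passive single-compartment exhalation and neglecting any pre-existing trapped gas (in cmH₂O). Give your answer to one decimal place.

Flow: 39 L/min ÷ 60 = 0.65 L/s.
Vt = flow × Ti = 0.65 L/s × 0.71 s × 1000 mL/L = 461.5 mL.
R = (PIP − Pplat)/V̇ = (32.6 − 16.1) / 0.65 = 16.5/0.65 = 25.385 cmH2O·s/L.
C = Vt/(Pplat − PEEP) = 461.5 / (16.1 − 5) = 461.5/11.1 = 41.577 mL/cmH2O.
τ = R × C = 25.385 × 0.04158 L/cmH2O = 1.056 s.
Fraction remaining = e^(−Te/τ) = e^(−0.89/1.056) = 0.4305; trapped volume = 461.5 × 0.4305 = 198.68 mL.
Additional alveolar pressure from trapping ≈ V_trapped / C = 198.68 / 41.577 = 4.779 cmH2O.

4.8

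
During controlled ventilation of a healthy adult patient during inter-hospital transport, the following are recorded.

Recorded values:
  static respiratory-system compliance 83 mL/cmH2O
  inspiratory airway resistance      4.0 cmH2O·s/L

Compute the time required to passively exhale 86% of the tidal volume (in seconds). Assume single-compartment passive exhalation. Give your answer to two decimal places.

0.65

τ = R × C = 4.0 × 83 mL/cmH2O = 4.0 × 0.083 L/cmH2O = 0.332 s.
Exhaled fraction f = 1 − e^(−t/τ) → t = −τ·ln(1 − f) = −0.332·ln(0.14) = 0.6527 s.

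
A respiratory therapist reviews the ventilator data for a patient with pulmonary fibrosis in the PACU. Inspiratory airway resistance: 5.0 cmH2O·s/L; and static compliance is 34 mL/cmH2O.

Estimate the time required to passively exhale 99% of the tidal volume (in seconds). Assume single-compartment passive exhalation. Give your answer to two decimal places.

τ = R × C = 5.0 × 34 mL/cmH2O = 5.0 × 0.034 L/cmH2O = 0.17 s.
Exhaled fraction f = 1 − e^(−t/τ) → t = −τ·ln(1 − f) = −0.17·ln(0.01) = 0.7829 s.

0.78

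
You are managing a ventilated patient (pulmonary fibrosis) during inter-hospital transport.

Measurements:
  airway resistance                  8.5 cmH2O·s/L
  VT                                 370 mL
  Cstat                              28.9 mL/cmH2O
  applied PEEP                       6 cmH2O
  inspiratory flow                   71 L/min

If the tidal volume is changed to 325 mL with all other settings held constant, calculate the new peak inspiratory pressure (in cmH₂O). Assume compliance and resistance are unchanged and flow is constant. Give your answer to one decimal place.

27.3

Flow: 71 L/min ÷ 60 = 1.1833 L/s.
PIP = Vt/C + R·V̇ + PEEP (constant-flow equation of motion).
Only the elastic term changes: ΔPIP = ΔVt / C = (325 − 370) / 28.9 = -1.557 cmH2O.
Original PIP = 370/28.9 + 8.5×1.1833 + 6 = 28.861 cmH2O; new PIP = 28.861 + (-1.557) = 27.304 cmH2O.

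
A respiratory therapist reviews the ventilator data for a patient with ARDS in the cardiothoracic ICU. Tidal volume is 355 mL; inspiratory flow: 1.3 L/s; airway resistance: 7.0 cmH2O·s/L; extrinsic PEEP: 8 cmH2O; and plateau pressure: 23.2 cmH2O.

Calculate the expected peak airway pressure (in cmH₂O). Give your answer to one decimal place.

32.3

PIP = Pplat + Raw × flow = 23.2 + 7.0 × 1.3 = 23.2 + 9.1 = 32.3 cmH2O.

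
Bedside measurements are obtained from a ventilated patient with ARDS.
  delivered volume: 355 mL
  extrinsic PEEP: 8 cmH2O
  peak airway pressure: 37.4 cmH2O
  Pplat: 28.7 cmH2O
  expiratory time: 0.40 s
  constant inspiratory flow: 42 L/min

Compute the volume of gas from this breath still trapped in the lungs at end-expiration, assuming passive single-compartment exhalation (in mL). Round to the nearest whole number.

Flow: 42 L/min ÷ 60 = 0.7 L/s.
R = (PIP − Pplat)/V̇ = (37.4 − 28.7) / 0.7 = 8.7/0.7 = 12.429 cmH2O·s/L.
C = Vt/(Pplat − PEEP) = 355.0 / (28.7 − 8) = 355.0/20.7 = 17.15 mL/cmH2O.
τ = R × C = 12.429 × 0.01715 L/cmH2O = 0.2132 s.
Fraction remaining = e^(−Te/τ) = e^(−0.40/0.2132) = 0.1532.
Trapped volume = 355.0 × 0.1532 = 54.386 mL.

54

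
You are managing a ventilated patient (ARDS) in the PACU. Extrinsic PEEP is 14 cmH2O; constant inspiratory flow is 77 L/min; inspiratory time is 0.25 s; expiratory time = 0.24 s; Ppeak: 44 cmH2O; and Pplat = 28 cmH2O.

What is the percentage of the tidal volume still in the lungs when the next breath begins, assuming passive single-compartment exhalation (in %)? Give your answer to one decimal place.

Flow: 77 L/min ÷ 60 = 1.2833 L/s.
Vt = flow × Ti = 1.2833 L/s × 0.25 s × 1000 mL/L = 320.83 mL.
R = (PIP − Pplat)/V̇ = (44 − 28) / 1.2833 = 16.0/1.2833 = 12.468 cmH2O·s/L.
C = Vt/(Pplat − PEEP) = 320.83 / (28 − 14) = 320.83/14.0 = 22.916 mL/cmH2O.
τ = R × C = 12.468 × 0.02292 L/cmH2O = 0.2858 s.
Fraction remaining at end-expiration = e^(−Te/τ) = e^(−0.24/0.2858) = 0.4318 → 43.18%.

43.2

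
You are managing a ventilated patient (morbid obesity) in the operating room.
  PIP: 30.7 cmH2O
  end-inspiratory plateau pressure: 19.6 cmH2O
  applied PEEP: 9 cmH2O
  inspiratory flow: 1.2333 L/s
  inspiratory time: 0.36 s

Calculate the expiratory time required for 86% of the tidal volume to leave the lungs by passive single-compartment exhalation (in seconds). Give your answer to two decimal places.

Vt = flow × Ti = 1.2333 L/s × 0.36 s × 1000 mL/L = 443.99 mL.
R = (PIP − Pplat)/V̇ = (30.7 − 19.6) / 1.2333 = 11.1/1.2333 = 9.0 cmH2O·s/L.
C = Vt/(Pplat − PEEP) = 443.99 / (19.6 − 9) = 443.99/10.6 = 41.886 mL/cmH2O.
τ = R × C = 9.0 × 0.04189 L/cmH2O = 0.377 s.
t = −τ·ln(1 − 0.86) = −0.377·ln(0.14) = 0.7412 s.

0.74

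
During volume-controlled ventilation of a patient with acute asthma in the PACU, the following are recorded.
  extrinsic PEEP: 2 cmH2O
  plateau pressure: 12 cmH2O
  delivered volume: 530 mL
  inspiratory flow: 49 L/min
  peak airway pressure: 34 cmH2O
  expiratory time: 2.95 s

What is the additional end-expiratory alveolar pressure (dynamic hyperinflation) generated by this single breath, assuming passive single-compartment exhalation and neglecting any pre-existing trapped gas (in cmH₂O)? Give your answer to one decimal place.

1.3

Flow: 49 L/min ÷ 60 = 0.8167 L/s.
R = (PIP − Pplat)/V̇ = (34 − 12) / 0.8167 = 22.0/0.8167 = 26.938 cmH2O·s/L.
C = Vt/(Pplat − PEEP) = 530.0 / (12 − 2) = 530.0/10.0 = 53.0 mL/cmH2O.
τ = R × C = 26.938 × 0.053 L/cmH2O = 1.428 s.
Fraction remaining = e^(−Te/τ) = e^(−2.95/1.428) = 0.1267; trapped volume = 530.0 × 0.1267 = 67.151 mL.
Additional alveolar pressure from trapping ≈ V_trapped / C = 67.151 / 53.0 = 1.267 cmH2O.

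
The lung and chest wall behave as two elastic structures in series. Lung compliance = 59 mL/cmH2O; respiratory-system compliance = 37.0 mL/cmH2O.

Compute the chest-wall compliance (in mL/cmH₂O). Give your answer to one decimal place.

99.2

1/Ccw = 1/Crs − 1/CL.
1/Ccw = 1/37.0 − 1/59 = 0.01008.
Ccw = 99.206 mL/cmH2O.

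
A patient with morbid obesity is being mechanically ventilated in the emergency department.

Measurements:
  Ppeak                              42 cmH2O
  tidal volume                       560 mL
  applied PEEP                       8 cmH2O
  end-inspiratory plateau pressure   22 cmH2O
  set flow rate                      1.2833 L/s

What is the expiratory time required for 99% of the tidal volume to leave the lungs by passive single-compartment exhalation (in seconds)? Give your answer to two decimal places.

R = (PIP − Pplat)/V̇ = (42 − 22) / 1.2833 = 20.0/1.2833 = 15.585 cmH2O·s/L.
C = Vt/(Pplat − PEEP) = 560.0 / (22 − 8) = 560.0/14.0 = 40.0 mL/cmH2O.
τ = R × C = 15.585 × 0.04 L/cmH2O = 0.6234 s.
t = −τ·ln(1 − 0.99) = −0.6234·ln(0.01) = 2.871 s.

2.87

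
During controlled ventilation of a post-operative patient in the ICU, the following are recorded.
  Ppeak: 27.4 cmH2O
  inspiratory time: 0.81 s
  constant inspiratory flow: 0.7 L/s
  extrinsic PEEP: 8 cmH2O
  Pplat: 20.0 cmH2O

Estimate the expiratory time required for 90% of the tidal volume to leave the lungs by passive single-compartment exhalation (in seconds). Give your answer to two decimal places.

1.15

Vt = flow × Ti = 0.7 L/s × 0.81 s × 1000 mL/L = 567.0 mL.
R = (PIP − Pplat)/V̇ = (27.4 − 20.0) / 0.7 = 7.4/0.7 = 10.571 cmH2O·s/L.
C = Vt/(Pplat − PEEP) = 567.0 / (20.0 − 8) = 567.0/12.0 = 47.25 mL/cmH2O.
τ = R × C = 10.571 × 0.04725 L/cmH2O = 0.4995 s.
t = −τ·ln(1 − 0.90) = −0.4995·ln(0.1) = 1.15 s.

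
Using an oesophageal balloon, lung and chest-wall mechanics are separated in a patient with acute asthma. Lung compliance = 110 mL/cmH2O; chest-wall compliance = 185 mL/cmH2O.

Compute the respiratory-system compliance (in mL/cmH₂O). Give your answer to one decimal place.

69.0

Lung and chest wall are elastances in series: 1/Crs = 1/CL + 1/Ccw.
1/Crs = 1/110 + 1/185 = 0.0145.
Crs = 68.966 mL/cmH2O.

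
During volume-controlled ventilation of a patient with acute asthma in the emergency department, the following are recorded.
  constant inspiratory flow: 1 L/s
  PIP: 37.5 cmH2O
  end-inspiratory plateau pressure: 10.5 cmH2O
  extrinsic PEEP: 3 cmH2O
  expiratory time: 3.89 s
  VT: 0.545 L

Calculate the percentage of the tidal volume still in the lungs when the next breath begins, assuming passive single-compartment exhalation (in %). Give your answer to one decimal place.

R = (PIP − Pplat)/V̇ = (37.5 − 10.5) / 1 = 27.0/1 = 27.0 cmH2O·s/L.
C = Vt/(Pplat − PEEP) = 545.0 / (10.5 − 3) = 545.0/7.5 = 72.667 mL/cmH2O.
τ = R × C = 27.0 × 0.07267 L/cmH2O = 1.962 s.
Fraction remaining at end-expiration = e^(−Te/τ) = e^(−3.89/1.962) = 0.1377 → 13.77%.

13.8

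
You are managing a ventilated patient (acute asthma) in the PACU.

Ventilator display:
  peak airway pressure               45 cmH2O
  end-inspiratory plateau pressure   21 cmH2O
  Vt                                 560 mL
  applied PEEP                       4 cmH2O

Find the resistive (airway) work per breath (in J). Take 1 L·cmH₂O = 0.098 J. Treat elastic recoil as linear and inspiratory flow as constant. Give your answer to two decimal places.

1.32

With constant inspiratory flow the resistive pressure is constant at PIP − Pplat = 45 − 21 = 24.0 cmH2O, so resistive work = 24.0 × 0.560 = 13.44 L·cmH2O.
× 0.098 J/(L·cmH2O) → 1.317 J.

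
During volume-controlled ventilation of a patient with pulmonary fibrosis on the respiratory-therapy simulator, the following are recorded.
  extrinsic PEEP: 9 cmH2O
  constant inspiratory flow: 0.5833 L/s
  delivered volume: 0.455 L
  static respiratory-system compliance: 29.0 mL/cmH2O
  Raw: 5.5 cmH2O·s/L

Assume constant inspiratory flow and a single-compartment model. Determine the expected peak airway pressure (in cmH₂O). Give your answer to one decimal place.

Equation of motion (constant flow): PIP = Vt/C + R·V̇ + PEEP.
PIP = 455/29.0 + 5.5×0.5833 + 9 = 15.69 + 3.208 + 9 = 27.898 cmH2O.

27.9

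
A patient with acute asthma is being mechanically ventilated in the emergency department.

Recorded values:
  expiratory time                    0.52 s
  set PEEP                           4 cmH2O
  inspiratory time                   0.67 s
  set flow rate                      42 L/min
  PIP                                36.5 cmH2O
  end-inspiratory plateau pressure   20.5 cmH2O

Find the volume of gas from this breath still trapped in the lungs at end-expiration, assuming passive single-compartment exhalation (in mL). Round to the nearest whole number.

211

Flow: 42 L/min ÷ 60 = 0.7 L/s.
Vt = flow × Ti = 0.7 L/s × 0.67 s × 1000 mL/L = 469.0 mL.
R = (PIP − Pplat)/V̇ = (36.5 − 20.5) / 0.7 = 16.0/0.7 = 22.857 cmH2O·s/L.
C = Vt/(Pplat − PEEP) = 469.0 / (20.5 − 4) = 469.0/16.5 = 28.424 mL/cmH2O.
τ = R × C = 22.857 × 0.02842 L/cmH2O = 0.6496 s.
Fraction remaining = e^(−Te/τ) = e^(−0.52/0.6496) = 0.4491.
Trapped volume = 469.0 × 0.4491 = 210.63 mL.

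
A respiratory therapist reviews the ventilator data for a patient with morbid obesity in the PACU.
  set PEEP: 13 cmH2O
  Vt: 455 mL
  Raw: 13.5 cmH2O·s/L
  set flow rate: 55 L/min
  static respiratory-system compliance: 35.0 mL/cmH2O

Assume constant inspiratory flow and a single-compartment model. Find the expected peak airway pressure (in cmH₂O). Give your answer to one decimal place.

Flow: 55 L/min ÷ 60 = 0.9167 L/s.
Equation of motion (constant flow): PIP = Vt/C + R·V̇ + PEEP.
PIP = 455/35.0 + 13.5×0.9167 + 13 = 13.0 + 12.375 + 13 = 38.375 cmH2O.

38.4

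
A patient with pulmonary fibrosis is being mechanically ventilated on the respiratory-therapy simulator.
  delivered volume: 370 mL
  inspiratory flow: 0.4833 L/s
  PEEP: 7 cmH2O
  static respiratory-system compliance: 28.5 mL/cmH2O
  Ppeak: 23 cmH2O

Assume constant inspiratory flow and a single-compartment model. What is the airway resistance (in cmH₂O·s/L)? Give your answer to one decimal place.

Equation of motion (constant flow): PIP = Vt/C + R·V̇ + PEEP.
R·V̇ = PIP − Vt/C − PEEP = 23 − 370/28.5 − 7 = 23 − 12.982 − 7 = 3.018 cmH2O.
R = 3.018 / 0.4833 = 6.245 cmH2O·s/L.

6.2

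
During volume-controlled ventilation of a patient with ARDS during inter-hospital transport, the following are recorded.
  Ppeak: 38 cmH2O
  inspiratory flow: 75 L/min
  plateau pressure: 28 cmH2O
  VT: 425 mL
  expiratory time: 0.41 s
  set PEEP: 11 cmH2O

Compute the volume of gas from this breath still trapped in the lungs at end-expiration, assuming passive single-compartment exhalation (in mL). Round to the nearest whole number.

Flow: 75 L/min ÷ 60 = 1.25 L/s.
R = (PIP − Pplat)/V̇ = (38 − 28) / 1.25 = 10.0/1.25 = 8.0 cmH2O·s/L.
C = Vt/(Pplat − PEEP) = 425.0 / (28 − 11) = 425.0/17.0 = 25.0 mL/cmH2O.
τ = R × C = 8.0 × 0.025 L/cmH2O = 0.2 s.
Fraction remaining = e^(−Te/τ) = e^(−0.41/0.2) = 0.1287.
Trapped volume = 425.0 × 0.1287 = 54.698 mL.

55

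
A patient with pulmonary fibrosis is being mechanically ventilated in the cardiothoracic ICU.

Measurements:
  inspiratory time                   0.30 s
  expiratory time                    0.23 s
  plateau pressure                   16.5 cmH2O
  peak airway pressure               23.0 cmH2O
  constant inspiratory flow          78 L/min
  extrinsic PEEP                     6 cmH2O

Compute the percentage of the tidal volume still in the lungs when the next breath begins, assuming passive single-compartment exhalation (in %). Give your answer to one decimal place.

Flow: 78 L/min ÷ 60 = 1.3 L/s.
Vt = flow × Ti = 1.3 L/s × 0.30 s × 1000 mL/L = 390.0 mL.
R = (PIP − Pplat)/V̇ = (23.0 − 16.5) / 1.3 = 6.5/1.3 = 5.0 cmH2O·s/L.
C = Vt/(Pplat − PEEP) = 390.0 / (16.5 − 6) = 390.0/10.5 = 37.143 mL/cmH2O.
τ = R × C = 5.0 × 0.03714 L/cmH2O = 0.1857 s.
Fraction remaining at end-expiration = e^(−Te/τ) = e^(−0.23/0.1857) = 0.2898 → 28.98%.

29.0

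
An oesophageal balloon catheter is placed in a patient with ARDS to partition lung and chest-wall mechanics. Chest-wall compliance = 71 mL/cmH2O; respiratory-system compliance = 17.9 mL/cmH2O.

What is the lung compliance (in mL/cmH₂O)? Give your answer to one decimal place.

23.9

1/CL = 1/Crs − 1/Ccw.
1/CL = 1/17.9 − 1/71 = 0.04178.
CL = 23.935 mL/cmH2O.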